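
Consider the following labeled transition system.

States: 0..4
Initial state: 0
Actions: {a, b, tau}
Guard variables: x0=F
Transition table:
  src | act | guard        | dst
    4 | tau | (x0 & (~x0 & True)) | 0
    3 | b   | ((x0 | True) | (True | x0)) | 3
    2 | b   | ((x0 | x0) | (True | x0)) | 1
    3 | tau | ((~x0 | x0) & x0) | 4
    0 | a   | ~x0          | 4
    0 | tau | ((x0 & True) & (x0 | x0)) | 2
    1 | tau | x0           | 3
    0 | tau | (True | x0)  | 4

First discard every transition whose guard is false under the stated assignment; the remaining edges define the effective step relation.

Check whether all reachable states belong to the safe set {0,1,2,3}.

Safe = {0,1,2,3}
Reach set: {0,4}
  0: ✓
  4: VIOLATES
witness against invariant: a → 4

Answer: INVARIANT VIOLATED at state 4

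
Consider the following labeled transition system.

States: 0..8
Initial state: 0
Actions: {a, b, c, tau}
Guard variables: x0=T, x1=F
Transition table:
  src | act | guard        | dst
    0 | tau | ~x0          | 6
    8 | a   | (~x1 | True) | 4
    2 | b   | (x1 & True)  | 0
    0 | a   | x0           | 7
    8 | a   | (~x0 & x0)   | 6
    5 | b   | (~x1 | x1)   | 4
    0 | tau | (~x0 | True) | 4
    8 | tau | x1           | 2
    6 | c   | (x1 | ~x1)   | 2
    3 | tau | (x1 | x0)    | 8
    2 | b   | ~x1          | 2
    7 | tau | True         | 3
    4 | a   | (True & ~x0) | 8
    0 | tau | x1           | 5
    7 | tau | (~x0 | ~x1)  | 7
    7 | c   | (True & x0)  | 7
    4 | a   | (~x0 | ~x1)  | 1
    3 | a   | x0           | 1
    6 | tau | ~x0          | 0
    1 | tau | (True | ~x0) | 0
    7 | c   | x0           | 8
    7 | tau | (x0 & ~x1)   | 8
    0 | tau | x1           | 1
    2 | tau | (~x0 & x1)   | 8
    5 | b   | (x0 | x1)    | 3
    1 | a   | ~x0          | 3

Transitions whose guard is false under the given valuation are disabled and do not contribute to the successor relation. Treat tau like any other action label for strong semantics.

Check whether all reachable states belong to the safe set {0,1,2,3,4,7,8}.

Allowed set {0,1,2,3,4,7,8}
Reach set: {0,1,3,4,7,8}
  0: safe
  1: safe
  3: safe
  4: safe
  7: safe
  8: safe

Answer: INVARIANT HOLDS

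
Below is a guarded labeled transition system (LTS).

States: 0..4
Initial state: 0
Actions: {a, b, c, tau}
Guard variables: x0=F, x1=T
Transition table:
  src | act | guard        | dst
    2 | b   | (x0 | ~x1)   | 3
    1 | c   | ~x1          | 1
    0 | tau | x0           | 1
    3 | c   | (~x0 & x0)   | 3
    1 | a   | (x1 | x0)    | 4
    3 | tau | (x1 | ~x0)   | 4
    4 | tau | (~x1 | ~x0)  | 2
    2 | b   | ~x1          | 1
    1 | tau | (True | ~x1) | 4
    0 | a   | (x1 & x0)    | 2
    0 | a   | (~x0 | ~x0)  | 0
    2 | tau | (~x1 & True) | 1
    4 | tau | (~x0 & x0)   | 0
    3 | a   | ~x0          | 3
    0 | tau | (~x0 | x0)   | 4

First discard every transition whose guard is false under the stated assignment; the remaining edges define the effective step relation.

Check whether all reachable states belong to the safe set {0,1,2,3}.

Answer: INVARIANT VIOLATED at state 4

Working:
Inv-set: {0,1,2,3}
Reach set: {0,2,4}
  0: ok
  2: ok
  4: outside
counterexample path to 4: tau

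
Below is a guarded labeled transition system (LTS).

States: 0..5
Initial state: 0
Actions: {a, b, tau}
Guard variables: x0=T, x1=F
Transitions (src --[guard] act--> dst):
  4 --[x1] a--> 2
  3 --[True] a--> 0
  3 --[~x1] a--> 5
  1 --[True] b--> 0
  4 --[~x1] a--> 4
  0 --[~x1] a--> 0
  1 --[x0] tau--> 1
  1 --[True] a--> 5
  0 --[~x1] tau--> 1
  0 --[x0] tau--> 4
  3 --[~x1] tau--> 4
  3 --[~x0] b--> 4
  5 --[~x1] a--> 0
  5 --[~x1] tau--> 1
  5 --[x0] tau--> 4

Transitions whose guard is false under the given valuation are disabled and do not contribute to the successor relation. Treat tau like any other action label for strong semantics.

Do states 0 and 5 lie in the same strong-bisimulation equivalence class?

Answer: BISIMILAR

Trace:
Refine partition for ~:
  π0 = {{0,1,2,3,4,5}}
  π1 = {{0,3,5},{1},{2},{4}}
  π2 = {{0,5},{1},{2},{3},{4}}
stable after 3 split(s): 5 block(s)
class of 0: {0,5}; class of 5: {0,5}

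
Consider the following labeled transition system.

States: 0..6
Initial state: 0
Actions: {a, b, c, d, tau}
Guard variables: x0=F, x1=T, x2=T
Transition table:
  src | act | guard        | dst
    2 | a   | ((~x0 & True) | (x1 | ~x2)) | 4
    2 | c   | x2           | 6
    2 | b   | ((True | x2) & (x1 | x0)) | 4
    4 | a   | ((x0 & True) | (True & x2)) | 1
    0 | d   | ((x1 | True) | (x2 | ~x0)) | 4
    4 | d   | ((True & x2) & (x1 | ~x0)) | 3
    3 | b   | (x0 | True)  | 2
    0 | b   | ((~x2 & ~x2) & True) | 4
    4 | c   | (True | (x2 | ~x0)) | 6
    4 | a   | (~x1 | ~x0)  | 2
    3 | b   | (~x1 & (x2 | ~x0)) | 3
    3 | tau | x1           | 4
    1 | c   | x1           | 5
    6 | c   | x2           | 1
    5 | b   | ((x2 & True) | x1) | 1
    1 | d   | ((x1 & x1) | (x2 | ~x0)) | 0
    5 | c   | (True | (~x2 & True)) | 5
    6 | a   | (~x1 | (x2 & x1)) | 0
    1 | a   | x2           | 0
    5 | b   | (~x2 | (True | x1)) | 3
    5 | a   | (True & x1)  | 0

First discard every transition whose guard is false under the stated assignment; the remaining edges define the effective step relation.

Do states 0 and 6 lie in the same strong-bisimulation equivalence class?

Answer: NOT BISIMILAR

Working:
Refine partition for ~:
  P[0] = {{0,1,2,3,4,5,6}}
  P[1] = {{0},{1,4},{2,5},{3},{6}}
  P[2] = {{0},{1},{2},{3},{4},{5},{6}}
7 equivalence class(es) (converged in 3)
[0]={0}  [6]={6}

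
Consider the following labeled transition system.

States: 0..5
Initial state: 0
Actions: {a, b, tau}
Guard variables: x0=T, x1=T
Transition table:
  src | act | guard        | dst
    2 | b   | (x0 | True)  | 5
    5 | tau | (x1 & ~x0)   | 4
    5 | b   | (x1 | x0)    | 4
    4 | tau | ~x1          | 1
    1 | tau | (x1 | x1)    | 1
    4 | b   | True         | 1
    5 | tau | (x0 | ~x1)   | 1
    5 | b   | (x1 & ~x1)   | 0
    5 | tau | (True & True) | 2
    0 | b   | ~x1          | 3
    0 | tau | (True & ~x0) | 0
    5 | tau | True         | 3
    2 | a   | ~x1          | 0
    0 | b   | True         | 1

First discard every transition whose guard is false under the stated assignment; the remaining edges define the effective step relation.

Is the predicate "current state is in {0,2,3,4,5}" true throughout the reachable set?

Inv-set: {0,2,3,4,5}
Reachable = {0,1}
  0: ✓
  1: outside
witness against invariant: b → 1

Answer: INVARIANT VIOLATED at state 1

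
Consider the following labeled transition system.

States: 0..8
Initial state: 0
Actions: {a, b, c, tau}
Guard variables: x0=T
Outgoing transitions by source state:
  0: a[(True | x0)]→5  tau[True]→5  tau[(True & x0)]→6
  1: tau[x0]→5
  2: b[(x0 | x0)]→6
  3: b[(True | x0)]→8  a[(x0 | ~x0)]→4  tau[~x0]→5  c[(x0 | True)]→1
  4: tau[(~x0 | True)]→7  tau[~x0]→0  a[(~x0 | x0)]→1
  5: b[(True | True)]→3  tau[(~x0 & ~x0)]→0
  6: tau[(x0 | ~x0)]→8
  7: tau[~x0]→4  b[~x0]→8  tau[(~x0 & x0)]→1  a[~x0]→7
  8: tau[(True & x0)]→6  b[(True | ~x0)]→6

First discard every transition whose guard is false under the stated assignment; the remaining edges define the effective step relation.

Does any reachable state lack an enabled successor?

Answer: DEADLOCK at state 7

Working:
R = {0,1,3,4,5,6,7,8}
  0: a→5  tau→5  tau→6  [3 out]
  1: tau→5  [1 out]
  3: a→4  b→8  c→1  [3 out]
  4: a→1  tau→7  [2 out]
  5: b→3  [1 out]
  6: tau→8  [1 out]
  7: ∅  [STUCK]
  8: b→6  tau→6  [2 out]
Path to 7: a·b·a·tau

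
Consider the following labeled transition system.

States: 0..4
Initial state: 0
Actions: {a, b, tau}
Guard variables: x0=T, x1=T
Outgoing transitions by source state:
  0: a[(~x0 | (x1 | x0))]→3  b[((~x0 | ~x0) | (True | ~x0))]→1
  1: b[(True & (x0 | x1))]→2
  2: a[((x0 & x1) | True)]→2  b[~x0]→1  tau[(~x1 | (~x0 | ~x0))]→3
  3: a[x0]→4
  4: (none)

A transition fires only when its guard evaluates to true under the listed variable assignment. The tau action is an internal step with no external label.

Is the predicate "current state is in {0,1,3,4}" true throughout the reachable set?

Inv-set: {0,1,3,4}
Reach set: {0,1,2,3,4}
  0: safe
  1: safe
  2: outside
  3: safe
  4: safe
reach 2 via b·b — violates

Answer: INVARIANT VIOLATED at state 2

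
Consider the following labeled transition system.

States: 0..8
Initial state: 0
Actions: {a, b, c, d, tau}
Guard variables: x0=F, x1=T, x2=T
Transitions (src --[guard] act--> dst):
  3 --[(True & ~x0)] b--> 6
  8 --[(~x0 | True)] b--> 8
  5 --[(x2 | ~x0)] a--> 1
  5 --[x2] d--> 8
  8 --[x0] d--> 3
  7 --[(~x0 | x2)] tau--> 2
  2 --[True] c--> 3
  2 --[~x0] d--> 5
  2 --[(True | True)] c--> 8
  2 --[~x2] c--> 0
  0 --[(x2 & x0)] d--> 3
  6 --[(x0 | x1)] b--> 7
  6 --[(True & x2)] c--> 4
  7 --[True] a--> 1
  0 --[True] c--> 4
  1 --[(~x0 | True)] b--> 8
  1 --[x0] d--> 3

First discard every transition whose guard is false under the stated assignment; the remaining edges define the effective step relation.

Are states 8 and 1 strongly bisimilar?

Bisimulation quotient by refinement:
  round 0: {{0,1,2,3,4,5,6,7,8}}
  round 1: {{0},{1,3,8},{2},{4},{5},{6},{7}}
  round 2: {{0},{1,8},{2},{3},{4},{5},{6},{7}}
8 equivalence class(es) (converged in 3)
8∈{1,8}, 1∈{1,8}

Answer: BISIMILAR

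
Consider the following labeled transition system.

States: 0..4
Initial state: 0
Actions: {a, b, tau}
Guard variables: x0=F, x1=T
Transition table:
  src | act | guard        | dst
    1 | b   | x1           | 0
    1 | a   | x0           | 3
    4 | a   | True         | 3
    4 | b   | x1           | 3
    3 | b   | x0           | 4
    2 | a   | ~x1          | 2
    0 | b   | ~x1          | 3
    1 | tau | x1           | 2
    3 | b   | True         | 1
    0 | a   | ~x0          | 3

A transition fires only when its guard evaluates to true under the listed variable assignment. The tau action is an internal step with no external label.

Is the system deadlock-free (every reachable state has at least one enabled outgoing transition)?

Answer: DEADLOCK at state 2

Analysis:
Reachable = {0,1,2,3}
  0: a→3  [1 exit(s)]
  1: b→0  tau→2  [2 exit(s)]
  2: ∅  [no exit]
  3: b→1  [1 exit(s)]
witness 2: a·b·tau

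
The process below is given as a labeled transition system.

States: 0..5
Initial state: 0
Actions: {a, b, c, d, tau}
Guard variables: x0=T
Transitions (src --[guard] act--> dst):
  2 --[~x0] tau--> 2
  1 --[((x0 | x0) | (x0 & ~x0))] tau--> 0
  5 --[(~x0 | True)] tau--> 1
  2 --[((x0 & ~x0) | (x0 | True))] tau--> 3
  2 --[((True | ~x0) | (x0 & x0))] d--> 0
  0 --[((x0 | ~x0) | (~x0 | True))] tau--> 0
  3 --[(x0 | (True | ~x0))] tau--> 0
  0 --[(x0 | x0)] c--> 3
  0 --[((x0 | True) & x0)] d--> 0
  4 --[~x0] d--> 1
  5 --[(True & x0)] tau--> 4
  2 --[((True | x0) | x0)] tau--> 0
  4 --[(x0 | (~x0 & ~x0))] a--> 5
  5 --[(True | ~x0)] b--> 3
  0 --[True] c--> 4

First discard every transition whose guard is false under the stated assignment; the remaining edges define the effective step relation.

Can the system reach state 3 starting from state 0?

Answer: REACHABLE

Trace:
13 transition(s) survive guard evaluation.
Layer 0: {0}
Layer 1: {3,4}  now seen {0,3,4}
Layer 2: {5}  now seen {0,3,4,5}
Layer 3: {1}  now seen {0,1,3,4,5}
R = {0,1,3,4,5}
Path to 3: c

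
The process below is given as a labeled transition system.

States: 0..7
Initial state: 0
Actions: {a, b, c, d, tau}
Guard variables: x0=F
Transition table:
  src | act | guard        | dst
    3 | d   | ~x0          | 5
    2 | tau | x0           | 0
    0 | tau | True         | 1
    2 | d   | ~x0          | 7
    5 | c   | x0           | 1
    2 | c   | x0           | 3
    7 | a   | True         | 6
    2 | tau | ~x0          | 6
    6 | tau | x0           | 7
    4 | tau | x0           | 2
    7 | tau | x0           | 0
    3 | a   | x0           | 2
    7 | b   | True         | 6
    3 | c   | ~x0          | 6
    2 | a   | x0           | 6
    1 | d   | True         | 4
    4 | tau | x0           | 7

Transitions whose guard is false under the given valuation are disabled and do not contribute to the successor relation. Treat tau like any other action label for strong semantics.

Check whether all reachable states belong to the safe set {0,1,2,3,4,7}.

Inv-set: {0,1,2,3,4,7}
Reach set: {0,1,4}
  0: ✓
  1: ✓
  4: ✓

Answer: INVARIANT HOLDS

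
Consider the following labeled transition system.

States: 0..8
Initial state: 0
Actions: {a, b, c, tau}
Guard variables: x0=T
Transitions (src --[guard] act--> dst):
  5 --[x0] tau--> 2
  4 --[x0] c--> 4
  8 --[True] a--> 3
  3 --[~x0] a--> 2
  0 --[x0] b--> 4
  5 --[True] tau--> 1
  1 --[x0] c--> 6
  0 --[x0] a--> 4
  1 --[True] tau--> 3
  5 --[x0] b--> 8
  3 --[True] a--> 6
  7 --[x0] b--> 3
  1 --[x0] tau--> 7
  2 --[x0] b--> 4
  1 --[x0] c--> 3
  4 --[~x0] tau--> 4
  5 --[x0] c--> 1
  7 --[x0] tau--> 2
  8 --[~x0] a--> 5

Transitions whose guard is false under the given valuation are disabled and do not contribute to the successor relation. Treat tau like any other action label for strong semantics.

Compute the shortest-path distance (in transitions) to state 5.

Answer: UNREACHABLE

Analysis:
Layered search for 5:
  L0 = {0}
  L1 = {4}
5 never appears.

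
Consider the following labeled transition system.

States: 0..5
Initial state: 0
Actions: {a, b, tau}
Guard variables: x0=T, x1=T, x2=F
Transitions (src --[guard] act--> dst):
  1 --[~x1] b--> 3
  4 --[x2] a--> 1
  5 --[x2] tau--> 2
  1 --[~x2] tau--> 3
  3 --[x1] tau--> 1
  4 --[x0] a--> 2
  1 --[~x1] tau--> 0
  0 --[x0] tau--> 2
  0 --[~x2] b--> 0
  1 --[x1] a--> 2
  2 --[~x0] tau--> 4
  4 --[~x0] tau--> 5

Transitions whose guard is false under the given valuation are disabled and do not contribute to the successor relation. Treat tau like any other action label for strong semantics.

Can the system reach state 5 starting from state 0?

Answer: UNREACHABLE

Trace:
After dropping false guards: 6 live edges.
L0 = {0}
L1 = {2}  total {0,2}
Reach set: {0,2}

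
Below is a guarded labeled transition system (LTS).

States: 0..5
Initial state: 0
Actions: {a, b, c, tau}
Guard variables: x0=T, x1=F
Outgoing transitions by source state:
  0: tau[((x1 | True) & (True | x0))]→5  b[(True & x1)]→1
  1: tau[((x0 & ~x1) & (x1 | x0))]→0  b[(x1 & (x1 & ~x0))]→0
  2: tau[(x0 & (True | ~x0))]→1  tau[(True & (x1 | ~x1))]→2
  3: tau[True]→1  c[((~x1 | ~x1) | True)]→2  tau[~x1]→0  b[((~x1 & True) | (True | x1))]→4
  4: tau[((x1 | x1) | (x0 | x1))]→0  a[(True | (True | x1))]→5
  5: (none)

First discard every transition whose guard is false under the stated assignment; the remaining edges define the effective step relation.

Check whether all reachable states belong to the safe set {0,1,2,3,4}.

Inv-set: {0,1,2,3,4}
Reachable = {0,5}
  0: safe
  5: VIOLATES
reach 5 via tau — violates

Answer: INVARIANT VIOLATED at state 5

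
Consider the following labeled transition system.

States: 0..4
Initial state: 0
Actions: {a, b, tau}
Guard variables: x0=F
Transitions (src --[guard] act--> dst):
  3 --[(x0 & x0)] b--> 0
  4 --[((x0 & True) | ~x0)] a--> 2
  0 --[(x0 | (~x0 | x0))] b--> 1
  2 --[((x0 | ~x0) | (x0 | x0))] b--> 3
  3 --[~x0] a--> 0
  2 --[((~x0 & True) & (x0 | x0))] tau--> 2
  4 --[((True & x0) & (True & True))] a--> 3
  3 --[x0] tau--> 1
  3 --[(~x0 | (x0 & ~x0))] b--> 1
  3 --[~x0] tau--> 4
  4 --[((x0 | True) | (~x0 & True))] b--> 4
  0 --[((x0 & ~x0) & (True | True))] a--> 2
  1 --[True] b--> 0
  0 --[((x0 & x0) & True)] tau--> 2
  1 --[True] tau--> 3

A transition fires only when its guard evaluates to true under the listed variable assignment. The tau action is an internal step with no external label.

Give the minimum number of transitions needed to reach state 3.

Layered search for 3:
  Layer 0: {0}
  Layer 1: {1}
  Layer 2: {3}
first hit 3 at d=2 via b·tau

Answer: 2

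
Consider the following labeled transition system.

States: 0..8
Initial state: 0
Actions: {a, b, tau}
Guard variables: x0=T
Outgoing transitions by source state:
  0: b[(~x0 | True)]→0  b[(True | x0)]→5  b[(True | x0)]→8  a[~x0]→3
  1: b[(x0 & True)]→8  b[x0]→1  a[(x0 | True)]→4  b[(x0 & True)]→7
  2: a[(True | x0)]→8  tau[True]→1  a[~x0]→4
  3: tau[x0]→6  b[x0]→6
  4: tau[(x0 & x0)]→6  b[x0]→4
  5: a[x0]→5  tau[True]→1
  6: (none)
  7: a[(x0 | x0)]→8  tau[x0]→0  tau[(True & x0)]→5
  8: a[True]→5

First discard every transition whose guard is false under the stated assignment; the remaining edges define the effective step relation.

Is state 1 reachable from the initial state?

Answer: REACHABLE

Trace:
19 transition(s) survive guard evaluation.
Layer 0: {0}
Layer 1: {5,8}  now seen {0,5,8}
Layer 2: {1}  now seen {0,1,5,8}
Layer 3: {4,7}  now seen {0,1,4,5,7,8}
Layer 4: {6}  now seen {0,1,4,5,6,7,8}
Reach set: {0,1,4,5,6,7,8}
Path to 1: b·tau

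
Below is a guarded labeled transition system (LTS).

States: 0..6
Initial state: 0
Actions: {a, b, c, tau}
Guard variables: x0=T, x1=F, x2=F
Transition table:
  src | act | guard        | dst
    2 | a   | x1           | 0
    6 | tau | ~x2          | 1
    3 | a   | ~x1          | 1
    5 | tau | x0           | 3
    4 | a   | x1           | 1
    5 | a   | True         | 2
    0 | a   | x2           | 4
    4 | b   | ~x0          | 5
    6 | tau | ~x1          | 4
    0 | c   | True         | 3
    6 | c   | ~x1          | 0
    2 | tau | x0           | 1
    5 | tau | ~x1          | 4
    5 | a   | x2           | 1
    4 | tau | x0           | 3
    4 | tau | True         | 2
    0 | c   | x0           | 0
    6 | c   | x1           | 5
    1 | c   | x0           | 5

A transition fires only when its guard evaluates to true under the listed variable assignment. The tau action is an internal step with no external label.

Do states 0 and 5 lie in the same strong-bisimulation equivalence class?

Refine partition for ~:
  P[0] = {{0,1,2,3,4,5,6}}
  P[1] = {{0,1},{2,4},{3},{5},{6}}
  P[2] = {{0},{1},{2},{3},{4},{5},{6}}
7 equivalence class(es) (converged in 3)
0∈{0}, 5∈{5}

Answer: NOT BISIMILAR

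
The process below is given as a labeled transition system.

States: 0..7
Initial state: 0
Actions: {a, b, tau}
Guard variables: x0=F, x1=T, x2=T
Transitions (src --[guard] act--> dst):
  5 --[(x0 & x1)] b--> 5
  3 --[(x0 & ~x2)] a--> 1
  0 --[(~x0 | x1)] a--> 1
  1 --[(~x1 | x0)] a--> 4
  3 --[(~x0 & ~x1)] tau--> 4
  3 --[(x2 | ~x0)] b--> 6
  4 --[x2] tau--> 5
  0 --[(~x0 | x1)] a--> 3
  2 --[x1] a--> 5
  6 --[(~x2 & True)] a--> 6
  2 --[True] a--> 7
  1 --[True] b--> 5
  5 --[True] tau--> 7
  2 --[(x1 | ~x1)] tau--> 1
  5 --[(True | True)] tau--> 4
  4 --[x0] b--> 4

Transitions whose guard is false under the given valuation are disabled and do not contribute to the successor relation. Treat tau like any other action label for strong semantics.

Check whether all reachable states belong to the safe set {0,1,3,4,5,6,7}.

Answer: INVARIANT HOLDS

Working:
Safe = {0,1,3,4,5,6,7}
Reach set: {0,1,3,4,5,6,7}
  0: safe
  1: safe
  3: safe
  4: safe
  5: safe
  6: safe
  7: safe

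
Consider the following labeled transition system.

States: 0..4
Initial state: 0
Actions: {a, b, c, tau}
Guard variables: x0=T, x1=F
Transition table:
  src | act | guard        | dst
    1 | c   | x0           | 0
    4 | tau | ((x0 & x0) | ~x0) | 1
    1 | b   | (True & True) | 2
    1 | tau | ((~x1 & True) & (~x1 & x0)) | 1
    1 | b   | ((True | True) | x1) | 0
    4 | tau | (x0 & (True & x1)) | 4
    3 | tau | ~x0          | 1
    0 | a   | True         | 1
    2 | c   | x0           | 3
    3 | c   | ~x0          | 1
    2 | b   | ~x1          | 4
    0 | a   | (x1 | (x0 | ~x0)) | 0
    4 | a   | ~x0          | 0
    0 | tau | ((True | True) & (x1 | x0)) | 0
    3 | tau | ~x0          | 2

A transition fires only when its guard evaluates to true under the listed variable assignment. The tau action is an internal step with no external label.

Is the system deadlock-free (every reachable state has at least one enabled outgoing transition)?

R = {0,1,2,3,4}
  0: a→0  a→1  tau→0  [3 exit(s)]
  1: b→0  b→2  c→0  tau→1  [4 exit(s)]
  2: b→4  c→3  [2 exit(s)]
  3: ∅  [STUCK]
  4: tau→1  [1 exit(s)]
witness 3: a·b·c

Answer: DEADLOCK at state 3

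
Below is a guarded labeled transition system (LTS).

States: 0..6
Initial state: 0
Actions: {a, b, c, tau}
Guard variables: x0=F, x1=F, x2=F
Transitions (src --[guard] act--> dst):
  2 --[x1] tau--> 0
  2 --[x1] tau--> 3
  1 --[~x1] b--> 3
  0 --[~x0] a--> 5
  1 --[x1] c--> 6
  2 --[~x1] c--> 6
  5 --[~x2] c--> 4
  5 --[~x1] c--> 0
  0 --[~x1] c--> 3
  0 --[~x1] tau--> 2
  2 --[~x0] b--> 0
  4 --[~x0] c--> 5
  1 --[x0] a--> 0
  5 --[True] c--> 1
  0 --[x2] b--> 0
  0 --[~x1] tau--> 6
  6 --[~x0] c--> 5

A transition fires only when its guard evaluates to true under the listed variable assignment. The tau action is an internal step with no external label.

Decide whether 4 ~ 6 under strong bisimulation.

Answer: BISIMILAR

Working:
Bisimulation quotient by refinement:
  π0 = {{0,1,2,3,4,5,6}}
  π1 = {{0},{1},{2},{3},{4,5,6}}
  π2 = {{0},{1},{2},{3},{4,6},{5}}
6 equivalence class(es) (converged in 3)
4∈{4,6}, 6∈{4,6}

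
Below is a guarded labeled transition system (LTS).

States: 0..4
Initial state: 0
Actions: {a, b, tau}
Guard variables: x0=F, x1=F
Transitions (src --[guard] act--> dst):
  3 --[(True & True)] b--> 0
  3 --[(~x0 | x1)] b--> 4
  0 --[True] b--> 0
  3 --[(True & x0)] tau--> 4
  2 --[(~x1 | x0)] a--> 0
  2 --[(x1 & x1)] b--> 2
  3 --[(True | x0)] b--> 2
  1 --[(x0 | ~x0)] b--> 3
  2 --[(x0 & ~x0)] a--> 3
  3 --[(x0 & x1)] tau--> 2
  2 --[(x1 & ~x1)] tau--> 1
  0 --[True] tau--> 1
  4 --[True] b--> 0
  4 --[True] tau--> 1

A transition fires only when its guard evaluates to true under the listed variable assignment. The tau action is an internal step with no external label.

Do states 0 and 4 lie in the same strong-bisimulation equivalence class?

Answer: BISIMILAR

Trace:
Compute ~ classes (split until stable):
  π0 = {{0,1,2,3,4}}
  π1 = {{0,4},{1,3},{2}}
  π2 = {{0,4},{1},{2},{3}}
stable after 3 split(s): 4 block(s)
[0]={0,4}  [4]={0,4}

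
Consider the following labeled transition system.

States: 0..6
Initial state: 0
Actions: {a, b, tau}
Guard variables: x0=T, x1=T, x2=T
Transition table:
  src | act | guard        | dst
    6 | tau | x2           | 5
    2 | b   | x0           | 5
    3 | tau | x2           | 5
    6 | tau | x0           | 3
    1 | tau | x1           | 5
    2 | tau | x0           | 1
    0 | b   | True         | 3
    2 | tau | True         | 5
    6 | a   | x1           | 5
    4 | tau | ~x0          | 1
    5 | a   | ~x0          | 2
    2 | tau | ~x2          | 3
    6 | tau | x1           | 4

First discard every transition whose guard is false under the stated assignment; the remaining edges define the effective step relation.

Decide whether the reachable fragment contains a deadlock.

Answer: DEADLOCK at state 5

Working:
R = {0,3,5}
  0: b→3  [deg 1]
  3: tau→5  [deg 1]
  5: ∅  [STUCK]
witness 5: b·tau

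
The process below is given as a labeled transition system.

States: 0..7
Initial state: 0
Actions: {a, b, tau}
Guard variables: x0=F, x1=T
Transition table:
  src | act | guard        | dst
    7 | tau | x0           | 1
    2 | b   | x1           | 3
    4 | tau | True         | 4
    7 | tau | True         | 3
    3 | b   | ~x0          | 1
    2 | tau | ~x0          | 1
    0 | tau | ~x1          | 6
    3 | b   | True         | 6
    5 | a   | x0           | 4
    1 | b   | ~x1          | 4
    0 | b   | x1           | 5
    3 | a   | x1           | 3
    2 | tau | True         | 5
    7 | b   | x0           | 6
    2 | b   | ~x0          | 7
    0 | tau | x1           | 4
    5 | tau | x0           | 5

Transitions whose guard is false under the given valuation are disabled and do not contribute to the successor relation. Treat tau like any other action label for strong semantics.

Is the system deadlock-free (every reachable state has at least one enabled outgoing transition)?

Reach set: {0,4,5}
  0: b→5  tau→4  [2 exit(s)]
  4: tau→4  [1 exit(s)]
  5: ∅  [deadlock]
witness 5: b

Answer: DEADLOCK at state 5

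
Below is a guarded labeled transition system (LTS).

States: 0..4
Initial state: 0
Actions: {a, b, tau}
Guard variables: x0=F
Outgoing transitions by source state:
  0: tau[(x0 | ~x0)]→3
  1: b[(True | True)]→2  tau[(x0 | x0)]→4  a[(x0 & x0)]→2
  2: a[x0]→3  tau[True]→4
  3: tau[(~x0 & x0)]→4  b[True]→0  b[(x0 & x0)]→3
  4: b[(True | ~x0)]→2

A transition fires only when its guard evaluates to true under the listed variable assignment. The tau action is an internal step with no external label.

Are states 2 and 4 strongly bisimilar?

Compute ~ classes (split until stable):
  π0 = {{0,1,2,3,4}}
  π1 = {{0,2},{1,3,4}}
Fixed point at round 2; 2 class(es).
class of 2: {0,2}; class of 4: {1,3,4}

Answer: NOT BISIMILAR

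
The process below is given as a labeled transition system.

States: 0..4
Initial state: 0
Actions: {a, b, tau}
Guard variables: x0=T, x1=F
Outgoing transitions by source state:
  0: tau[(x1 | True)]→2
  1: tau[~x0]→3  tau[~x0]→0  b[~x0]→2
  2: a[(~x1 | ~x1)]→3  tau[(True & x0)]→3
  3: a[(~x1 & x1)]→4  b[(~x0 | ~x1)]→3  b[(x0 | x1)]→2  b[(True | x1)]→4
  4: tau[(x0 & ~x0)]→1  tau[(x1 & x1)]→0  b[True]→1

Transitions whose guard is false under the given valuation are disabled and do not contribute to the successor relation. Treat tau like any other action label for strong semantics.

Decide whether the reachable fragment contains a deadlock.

R = {0,1,2,3,4}
  0: tau→2  [deg 1]
  1: ∅  [deadlock]
  2: a→3  tau→3  [deg 2]
  3: b→2  b→3  b→4  [deg 3]
  4: b→1  [deg 1]
Path to 1: tau·a·b·b

Answer: DEADLOCK at state 1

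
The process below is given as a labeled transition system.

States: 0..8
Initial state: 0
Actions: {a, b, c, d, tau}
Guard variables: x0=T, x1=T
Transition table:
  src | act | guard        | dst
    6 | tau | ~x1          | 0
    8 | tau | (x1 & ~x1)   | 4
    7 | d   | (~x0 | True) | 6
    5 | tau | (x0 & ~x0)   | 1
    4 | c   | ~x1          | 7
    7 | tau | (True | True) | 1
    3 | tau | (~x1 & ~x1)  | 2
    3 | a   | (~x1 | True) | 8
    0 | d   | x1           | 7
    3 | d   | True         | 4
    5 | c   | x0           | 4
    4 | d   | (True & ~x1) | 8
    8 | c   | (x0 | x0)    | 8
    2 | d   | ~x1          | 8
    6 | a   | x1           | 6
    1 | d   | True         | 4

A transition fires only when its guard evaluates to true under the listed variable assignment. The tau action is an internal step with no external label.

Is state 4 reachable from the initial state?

After dropping false guards: 9 live edges.
L0 = {0}
L1 = {7}  cumulative {0,7}
L2 = {1,6}  cumulative {0,1,6,7}
L3 = {4}  cumulative {0,1,4,6,7}
Reach set: {0,1,4,6,7}
Path to 4: d·tau·d

Answer: REACHABLE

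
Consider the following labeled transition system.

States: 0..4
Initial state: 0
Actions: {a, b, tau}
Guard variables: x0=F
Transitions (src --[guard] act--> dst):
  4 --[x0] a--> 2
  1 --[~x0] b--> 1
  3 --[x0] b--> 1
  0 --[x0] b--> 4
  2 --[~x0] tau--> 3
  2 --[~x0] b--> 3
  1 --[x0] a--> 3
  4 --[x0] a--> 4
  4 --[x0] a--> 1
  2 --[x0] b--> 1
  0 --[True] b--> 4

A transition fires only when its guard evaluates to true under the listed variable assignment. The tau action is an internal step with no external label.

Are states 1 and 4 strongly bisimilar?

Answer: NOT BISIMILAR

Trace:
Compute ~ classes (split until stable):
  P[0] = {{0,1,2,3,4}}
  P[1] = {{0,1},{2},{3,4}}
  P[2] = {{0},{1},{2},{3,4}}
Fixed point at round 3; 4 class(es).
1∈{1}, 4∈{3,4}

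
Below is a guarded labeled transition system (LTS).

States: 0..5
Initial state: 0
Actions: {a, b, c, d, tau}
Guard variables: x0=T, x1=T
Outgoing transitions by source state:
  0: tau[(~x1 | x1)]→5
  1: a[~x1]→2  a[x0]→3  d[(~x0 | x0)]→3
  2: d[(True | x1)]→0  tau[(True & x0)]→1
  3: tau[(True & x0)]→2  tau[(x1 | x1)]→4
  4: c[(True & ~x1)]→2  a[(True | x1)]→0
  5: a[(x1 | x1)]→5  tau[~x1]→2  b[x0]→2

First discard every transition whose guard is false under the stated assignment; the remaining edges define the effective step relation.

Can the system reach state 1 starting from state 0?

Guard filter leaves 10 enabled edge(s).
depth 0: {0}
depth 1: {5}  total {0,5}
depth 2: {2}  total {0,2,5}
depth 3: {1}  total {0,1,2,5}
depth 4: {3}  total {0,1,2,3,5}
depth 5: {4}  total {0,1,2,3,4,5}
Reach set: {0,1,2,3,4,5}
trace reaching 1: tau·b·tau

Answer: REACHABLE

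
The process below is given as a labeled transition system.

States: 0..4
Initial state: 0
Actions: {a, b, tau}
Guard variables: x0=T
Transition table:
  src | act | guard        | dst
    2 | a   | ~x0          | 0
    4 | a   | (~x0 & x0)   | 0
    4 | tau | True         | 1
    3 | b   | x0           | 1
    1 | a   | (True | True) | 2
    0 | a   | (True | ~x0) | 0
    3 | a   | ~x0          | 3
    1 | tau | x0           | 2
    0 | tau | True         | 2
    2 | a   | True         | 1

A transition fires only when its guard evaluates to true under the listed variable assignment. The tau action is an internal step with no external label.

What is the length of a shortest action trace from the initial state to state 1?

Breadth-first toward 1:
  depth 0: {0}
  depth 1: {2}
  depth 2: {1}
first hit 1 at d=2 via tau·a

Answer: 2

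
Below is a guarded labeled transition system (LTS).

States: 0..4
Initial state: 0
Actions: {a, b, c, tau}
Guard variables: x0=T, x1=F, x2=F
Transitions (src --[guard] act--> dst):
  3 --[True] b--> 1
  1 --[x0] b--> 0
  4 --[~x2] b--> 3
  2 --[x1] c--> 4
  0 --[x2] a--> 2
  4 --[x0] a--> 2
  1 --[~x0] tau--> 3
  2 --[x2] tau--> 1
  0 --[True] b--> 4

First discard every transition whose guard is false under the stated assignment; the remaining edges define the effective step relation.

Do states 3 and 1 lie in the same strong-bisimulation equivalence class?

Answer: NOT BISIMILAR

Working:
Bisimulation quotient by refinement:
  P[0] = {{0,1,2,3,4}}
  P[1] = {{0,1,3},{2},{4}}
  P[2] = {{0},{1,3},{2},{4}}
  P[3] = {{0},{1},{2},{3},{4}}
5 equivalence class(es) (converged in 4)
3∈{3}, 1∈{1}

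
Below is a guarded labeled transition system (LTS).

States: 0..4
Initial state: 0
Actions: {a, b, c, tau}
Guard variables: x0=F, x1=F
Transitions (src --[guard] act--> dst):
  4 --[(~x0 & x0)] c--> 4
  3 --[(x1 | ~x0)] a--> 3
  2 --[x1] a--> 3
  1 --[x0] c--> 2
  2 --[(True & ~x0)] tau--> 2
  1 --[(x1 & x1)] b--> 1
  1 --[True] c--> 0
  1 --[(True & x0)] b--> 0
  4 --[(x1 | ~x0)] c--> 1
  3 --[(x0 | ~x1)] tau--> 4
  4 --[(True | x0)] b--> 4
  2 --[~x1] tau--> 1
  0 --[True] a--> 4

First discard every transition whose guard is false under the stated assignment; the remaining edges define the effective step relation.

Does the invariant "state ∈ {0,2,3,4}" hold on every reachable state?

Answer: INVARIANT VIOLATED at state 1

Analysis:
Safe = {0,2,3,4}
Reach set: {0,1,4}
  0: ok
  1: VIOLATES
  4: ok
counterexample path to 1: a·c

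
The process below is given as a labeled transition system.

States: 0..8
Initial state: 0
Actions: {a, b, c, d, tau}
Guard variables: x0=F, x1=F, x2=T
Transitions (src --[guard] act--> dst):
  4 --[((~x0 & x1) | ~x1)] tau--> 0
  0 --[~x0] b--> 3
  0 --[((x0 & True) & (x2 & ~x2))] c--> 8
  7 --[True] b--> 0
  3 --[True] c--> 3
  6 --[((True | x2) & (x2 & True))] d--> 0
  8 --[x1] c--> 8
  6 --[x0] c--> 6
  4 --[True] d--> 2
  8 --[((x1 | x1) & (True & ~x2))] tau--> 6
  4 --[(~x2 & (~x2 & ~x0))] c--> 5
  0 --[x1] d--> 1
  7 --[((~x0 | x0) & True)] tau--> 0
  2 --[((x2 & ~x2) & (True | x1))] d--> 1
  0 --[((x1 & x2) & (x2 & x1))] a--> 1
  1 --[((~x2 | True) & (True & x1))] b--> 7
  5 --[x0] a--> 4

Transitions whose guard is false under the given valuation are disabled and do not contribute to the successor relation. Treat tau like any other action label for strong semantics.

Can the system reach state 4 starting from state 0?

Answer: UNREACHABLE

Analysis:
Guard filter leaves 7 enabled edge(s).
Layer 0: {0}
Layer 1: {3}  total {0,3}
Reachable = {0,3}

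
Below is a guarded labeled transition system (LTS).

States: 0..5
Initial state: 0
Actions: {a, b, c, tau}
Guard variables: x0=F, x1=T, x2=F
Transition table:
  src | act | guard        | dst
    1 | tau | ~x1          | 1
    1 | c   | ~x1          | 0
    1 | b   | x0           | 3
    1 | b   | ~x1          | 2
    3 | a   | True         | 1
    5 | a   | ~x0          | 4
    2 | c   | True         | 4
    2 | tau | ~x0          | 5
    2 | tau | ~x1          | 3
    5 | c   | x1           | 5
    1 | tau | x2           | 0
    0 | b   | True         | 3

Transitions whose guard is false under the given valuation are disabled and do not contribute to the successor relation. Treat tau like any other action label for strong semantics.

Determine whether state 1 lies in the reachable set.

Answer: REACHABLE

Trace:
6 transition(s) survive guard evaluation.
L0 = {0}
L1 = {3}  total {0,3}
L2 = {1}  total {0,1,3}
Reachable = {0,1,3}
trace reaching 1: b·a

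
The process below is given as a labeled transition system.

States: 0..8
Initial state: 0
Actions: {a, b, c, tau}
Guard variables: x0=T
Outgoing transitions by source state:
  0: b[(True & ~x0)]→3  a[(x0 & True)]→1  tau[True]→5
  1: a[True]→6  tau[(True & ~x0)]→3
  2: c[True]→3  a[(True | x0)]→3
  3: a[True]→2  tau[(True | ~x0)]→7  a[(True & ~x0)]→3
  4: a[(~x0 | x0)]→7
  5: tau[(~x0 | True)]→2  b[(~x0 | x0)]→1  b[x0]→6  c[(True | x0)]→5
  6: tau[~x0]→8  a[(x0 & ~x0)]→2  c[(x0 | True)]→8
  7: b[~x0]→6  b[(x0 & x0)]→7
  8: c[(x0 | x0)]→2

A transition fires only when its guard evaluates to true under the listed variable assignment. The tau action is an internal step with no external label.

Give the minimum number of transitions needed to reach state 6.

Answer: 2

Analysis:
BFS to 6:
  Layer 0: {0}
  Layer 1: {1,5}
  Layer 2: {2,6}
depth(6)=2, e.g. a·a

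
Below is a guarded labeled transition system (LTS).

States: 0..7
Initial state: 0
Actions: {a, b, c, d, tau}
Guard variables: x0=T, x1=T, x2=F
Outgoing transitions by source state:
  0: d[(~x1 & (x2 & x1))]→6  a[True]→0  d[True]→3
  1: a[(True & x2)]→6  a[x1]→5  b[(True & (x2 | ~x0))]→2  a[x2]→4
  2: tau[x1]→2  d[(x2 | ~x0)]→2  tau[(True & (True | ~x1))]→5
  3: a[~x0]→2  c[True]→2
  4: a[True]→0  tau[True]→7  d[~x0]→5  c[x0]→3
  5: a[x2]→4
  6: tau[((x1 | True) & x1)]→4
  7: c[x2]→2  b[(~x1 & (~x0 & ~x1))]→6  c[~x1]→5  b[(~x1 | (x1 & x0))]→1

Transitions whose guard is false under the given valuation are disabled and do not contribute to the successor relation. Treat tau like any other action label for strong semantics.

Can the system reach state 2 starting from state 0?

After dropping false guards: 11 live edges.
L0 = {0}
L1 = {3}  total {0,3}
L2 = {2}  total {0,2,3}
L3 = {5}  total {0,2,3,5}
Reachable = {0,2,3,5}
witness 2: d·c

Answer: REACHABLE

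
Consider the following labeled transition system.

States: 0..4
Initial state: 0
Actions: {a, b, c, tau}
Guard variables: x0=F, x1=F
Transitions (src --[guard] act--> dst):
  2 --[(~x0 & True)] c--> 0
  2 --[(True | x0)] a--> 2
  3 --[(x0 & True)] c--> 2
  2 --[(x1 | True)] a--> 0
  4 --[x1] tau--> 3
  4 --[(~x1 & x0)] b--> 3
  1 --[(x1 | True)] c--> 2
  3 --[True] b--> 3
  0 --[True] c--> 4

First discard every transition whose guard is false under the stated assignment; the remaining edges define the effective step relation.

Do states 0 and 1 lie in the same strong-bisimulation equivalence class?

Compute ~ classes (split until stable):
  P[0] = {{0,1,2,3,4}}
  P[1] = {{0,1},{2},{3},{4}}
  P[2] = {{0},{1},{2},{3},{4}}
5 equivalence class(es) (converged in 3)
[0]={0}  [1]={1}

Answer: NOT BISIMILAR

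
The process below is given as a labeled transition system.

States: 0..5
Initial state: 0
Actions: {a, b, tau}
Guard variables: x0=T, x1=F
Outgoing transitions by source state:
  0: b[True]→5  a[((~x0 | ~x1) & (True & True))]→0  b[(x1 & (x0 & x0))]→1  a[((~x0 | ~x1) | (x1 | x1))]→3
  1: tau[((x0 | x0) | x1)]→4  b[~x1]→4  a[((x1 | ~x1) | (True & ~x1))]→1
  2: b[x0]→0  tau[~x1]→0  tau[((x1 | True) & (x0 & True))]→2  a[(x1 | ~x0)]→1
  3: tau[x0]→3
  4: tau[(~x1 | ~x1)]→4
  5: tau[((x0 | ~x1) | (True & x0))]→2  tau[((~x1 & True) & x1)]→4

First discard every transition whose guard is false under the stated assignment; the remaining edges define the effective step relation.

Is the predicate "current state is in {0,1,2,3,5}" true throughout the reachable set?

Answer: INVARIANT HOLDS

Analysis:
Safe = {0,1,2,3,5}
Reachable = {0,2,3,5}
  0: ✓
  2: ✓
  3: ✓
  5: ✓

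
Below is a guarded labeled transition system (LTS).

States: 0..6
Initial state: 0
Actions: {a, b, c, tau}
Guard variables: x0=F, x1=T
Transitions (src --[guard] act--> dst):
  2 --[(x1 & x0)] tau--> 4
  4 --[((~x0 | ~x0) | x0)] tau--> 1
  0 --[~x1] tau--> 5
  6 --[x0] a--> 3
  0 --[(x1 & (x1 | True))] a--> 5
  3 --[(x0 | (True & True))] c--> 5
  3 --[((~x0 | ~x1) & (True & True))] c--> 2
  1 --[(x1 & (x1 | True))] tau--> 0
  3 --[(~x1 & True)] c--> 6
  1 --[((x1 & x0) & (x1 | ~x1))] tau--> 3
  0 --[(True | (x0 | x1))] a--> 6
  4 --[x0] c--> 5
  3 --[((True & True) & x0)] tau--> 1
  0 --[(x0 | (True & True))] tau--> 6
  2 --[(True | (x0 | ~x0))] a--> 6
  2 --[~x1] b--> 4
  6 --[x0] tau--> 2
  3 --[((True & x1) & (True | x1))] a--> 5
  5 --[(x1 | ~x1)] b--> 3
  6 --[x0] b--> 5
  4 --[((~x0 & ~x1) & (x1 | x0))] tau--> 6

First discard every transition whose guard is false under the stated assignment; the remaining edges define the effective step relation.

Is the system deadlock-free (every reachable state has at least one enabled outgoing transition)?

Reachable = {0,2,3,5,6}
  0: a→5  a→6  tau→6  [deg 3]
  2: a→6  [deg 1]
  3: a→5  c→2  c→5  [deg 3]
  5: b→3  [deg 1]
  6: ∅  [no exit]
Path to 6: a

Answer: DEADLOCK at state 6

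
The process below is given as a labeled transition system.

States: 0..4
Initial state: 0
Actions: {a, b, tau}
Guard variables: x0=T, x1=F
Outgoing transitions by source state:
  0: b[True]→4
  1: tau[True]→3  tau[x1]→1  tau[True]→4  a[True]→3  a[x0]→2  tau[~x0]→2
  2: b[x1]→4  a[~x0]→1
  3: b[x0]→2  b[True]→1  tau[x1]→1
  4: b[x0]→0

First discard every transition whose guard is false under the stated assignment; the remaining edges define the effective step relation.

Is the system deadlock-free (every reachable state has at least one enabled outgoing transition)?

R = {0,4}
  0: b→4  [deg 1]
  4: b→0  [deg 1]

Answer: DEADLOCK-FREE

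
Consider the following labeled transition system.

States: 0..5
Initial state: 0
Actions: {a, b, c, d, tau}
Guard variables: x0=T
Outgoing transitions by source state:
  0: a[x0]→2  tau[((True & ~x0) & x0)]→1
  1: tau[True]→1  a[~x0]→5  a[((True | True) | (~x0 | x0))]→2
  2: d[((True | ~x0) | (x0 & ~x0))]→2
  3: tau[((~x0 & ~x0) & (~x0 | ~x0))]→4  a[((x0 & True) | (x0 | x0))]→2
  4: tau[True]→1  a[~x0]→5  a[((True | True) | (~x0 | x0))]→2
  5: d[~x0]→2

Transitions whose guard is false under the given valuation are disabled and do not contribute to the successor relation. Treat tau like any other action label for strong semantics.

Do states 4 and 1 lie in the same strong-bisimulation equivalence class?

Answer: BISIMILAR

Working:
Compute ~ classes (split until stable):
  P[0] = {{0,1,2,3,4,5}}
  P[1] = {{0,3},{1,4},{2},{5}}
stable after 2 split(s): 4 block(s)
4∈{1,4}, 1∈{1,4}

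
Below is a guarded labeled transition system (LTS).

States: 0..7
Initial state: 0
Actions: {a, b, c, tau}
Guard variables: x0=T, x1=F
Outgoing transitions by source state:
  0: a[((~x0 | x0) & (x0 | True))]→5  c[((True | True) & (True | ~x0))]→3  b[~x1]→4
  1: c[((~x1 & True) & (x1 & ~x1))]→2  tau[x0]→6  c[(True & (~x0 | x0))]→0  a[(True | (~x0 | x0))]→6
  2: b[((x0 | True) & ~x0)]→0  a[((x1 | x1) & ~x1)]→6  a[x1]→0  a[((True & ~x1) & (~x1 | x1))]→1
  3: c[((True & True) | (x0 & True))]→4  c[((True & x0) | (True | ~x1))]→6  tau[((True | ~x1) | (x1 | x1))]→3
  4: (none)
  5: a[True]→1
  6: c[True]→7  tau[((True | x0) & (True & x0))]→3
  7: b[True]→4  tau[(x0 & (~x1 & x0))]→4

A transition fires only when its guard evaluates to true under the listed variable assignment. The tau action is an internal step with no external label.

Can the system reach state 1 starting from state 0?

Answer: REACHABLE

Trace:
15 transition(s) survive guard evaluation.
L0 = {0}
L1 = {3,4,5}  total {0,3,4,5}
L2 = {1,6}  total {0,1,3,4,5,6}
L3 = {7}  total {0,1,3,4,5,6,7}
R = {0,1,3,4,5,6,7}
trace reaching 1: a·a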